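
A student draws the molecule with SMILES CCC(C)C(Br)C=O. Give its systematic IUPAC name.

2-bromo-3-methylpentanal

The longest carbon chain that includes the –CHO group has 5 carbons, so the parent hydride is pentane.
The principal characteristic group is an aldehyde (terminal –CHO), named with the suffix -al.
The numbering direction is chosen so that the aldehyde carbon is C-1 by definition.
This places a bromo group at C-2; a methyl group at C-3.
Substituent prefixes are cited in alphabetical order (multiplying prefixes like di-/tri- are ignored for ordering).
Assembling the pieces gives 2-bromo-3-methylpentanal.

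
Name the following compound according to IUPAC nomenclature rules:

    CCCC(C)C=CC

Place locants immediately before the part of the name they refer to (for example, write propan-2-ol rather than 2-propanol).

4-methylhept-2-ene

Counting along the main chain through the multiple bond gives 7 carbons: the parent is heptane.
The chain contains a C=C double bond, so the unsaturation ending is -ene.
Choose the numbering such that numbering from this end puts the double bond at C-2 rather than C-5.
That gives the double bond between C-2 and C-3; a methyl group at C-4.
The name is 4-methylhept-2-ene.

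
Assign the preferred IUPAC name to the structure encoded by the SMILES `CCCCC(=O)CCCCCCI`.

11-iodoundecan-5-one

The longest chain bearing the carbonyl is 11 carbons long (undecane).
The highest-priority functional group is a ketone (C=O on an internal carbon), so the name ends in -one.
The numbering direction is chosen so that numbering from this end puts the carbonyl group at C-5 rather than C-7.
With this numbering: the carbonyl at C-5; an iodo group at C-11.
Assembling the pieces gives 11-iodoundecan-5-one.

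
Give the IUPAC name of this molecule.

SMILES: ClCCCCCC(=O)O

Counting along the main chain through the –COOH group gives 6 carbons: the parent is hexane.
A carboxylic acid (terminal –COOH) is the principal characteristic group, giving the suffix -oic acid.
Choose the numbering such that the carboxylic acid carbon is C-1 by definition.
That gives a chloro group at C-6.
Assembling the pieces gives 6-chlorohexanoic acid.

6-chlorohexanoic acid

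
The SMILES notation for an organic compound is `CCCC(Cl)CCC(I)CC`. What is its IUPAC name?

6-chloro-3-iodononane

The parent chain contains 9 carbons (nonane).
Choose the numbering such that the substituent locant set {3,6} is lower than {4,7} at the first point of difference.
With this numbering: a chloro group at C-6; an iodo group at C-3.
The substituents are ordered alphabetically, ignoring any di-/tri- multipliers.
Assembling the pieces gives 6-chloro-3-iodononane.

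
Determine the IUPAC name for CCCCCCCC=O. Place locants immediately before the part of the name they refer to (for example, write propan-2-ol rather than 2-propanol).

octanal

The longest carbon chain that includes the –CHO group has 8 carbons, so the parent hydride is octane.
The principal characteristic group is an aldehyde (terminal –CHO), named with the suffix -al.
Choose the numbering such that the aldehyde carbon is C-1 by definition.
The name is octanal.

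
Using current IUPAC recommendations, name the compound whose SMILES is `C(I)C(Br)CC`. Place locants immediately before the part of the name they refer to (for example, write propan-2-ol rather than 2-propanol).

The longest continuous carbon chain has 4 atoms, so the parent hydride is butane.
Number the chain so that the substituent locant set {1,2} is lower than {3,4} at the first point of difference.
This places a bromo group at C-2; an iodo group at C-1.
The substituents are ordered alphabetically, ignoring any di-/tri- multipliers.
Putting it together: 2-bromo-1-iodobutane.

2-bromo-1-iodobutane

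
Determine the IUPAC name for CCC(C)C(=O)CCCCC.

The longest chain bearing the carbonyl is 9 carbons long (nonane).
The highest-priority functional group is a ketone (C=O on an internal carbon), so the name ends in -one.
Choose the numbering such that numbering from this end puts the carbonyl group at C-4 rather than C-6.
This places the carbonyl at C-4; a methyl group at C-3.
The name is 3-methylnonan-4-one.

3-methylnonan-4-one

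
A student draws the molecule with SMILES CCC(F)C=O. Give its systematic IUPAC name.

2-fluorobutanal

The longest carbon chain that includes the –CHO group has 4 carbons, so the parent hydride is butane.
The principal characteristic group is an aldehyde (terminal –CHO), named with the suffix -al.
Choose the numbering such that the aldehyde carbon is C-1 by definition.
That gives a fluoro group at C-2.
Assembling the pieces gives 2-fluorobutanal.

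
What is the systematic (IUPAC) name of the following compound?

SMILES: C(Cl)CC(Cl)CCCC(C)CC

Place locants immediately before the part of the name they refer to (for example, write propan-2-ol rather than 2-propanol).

The longest carbon chain is 9 atoms: the parent is nonane.
Number the chain so that the substituent locant set {1,3,7} is lower than {3,7,9} at the first point of difference.
That gives chloro groups at C-1 and C-3; a methyl group at C-7.
Prefixes are listed alphabetically: chloro, methyl.
The name is 1,3-dichloro-7-methylnonane.

1,3-dichloro-7-methylnonane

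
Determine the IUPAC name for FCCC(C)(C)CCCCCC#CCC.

12-fluoro-10,10-dimethyldodec-3-yne

Counting along the main chain through the multiple bond gives 12 carbons: the parent is dodecane.
The chain contains a C≡C triple bond, so the unsaturation ending is -yne.
Number the chain so that numbering from this end puts the triple bond at C-3 rather than C-9.
With this numbering: the triple bond between C-3 and C-4; a fluoro group at C-12; two methyl groups at C-10.
Prefixes are listed alphabetically: fluoro, methyl.
The name is 12-fluoro-10,10-dimethyldodec-3-yne.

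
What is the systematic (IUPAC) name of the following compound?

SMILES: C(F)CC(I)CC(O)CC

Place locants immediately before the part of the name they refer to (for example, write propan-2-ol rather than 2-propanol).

The longest chain bearing the –OH group is 7 carbons long (heptane).
An alcohol (–OH) is the principal characteristic group, giving the suffix -ol.
Choose the numbering such that numbering from this end puts the hydroxyl group at C-3 rather than C-5.
This places the hydroxyl at C-3; a fluoro group at C-7; an iodo group at C-5.
The substituents are ordered alphabetically, ignoring any di-/tri- multipliers.
Putting it together: 7-fluoro-5-iodoheptan-3-ol.

7-fluoro-5-iodoheptan-3-ol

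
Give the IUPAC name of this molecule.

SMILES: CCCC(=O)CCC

heptan-4-one

The longest carbon chain that includes the carbonyl has 7 carbons, so the parent hydride is heptane.
The highest-priority functional group is a ketone (C=O on an internal carbon), so the name ends in -one.
The molecule is symmetric, so either numbering direction gives the same locants.
That gives the carbonyl at C-4.
The name is heptan-4-one.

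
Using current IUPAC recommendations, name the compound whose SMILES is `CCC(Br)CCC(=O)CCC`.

7-bromononan-4-one

Counting along the main chain through the carbonyl gives 9 carbons: the parent is nonane.
A ketone (C=O on an internal carbon) is the principal characteristic group, giving the suffix -one.
Choose the numbering such that numbering from this end puts the carbonyl group at C-4 rather than C-6.
That gives the carbonyl at C-4; a bromo group at C-7.
Putting it together: 7-bromononan-4-one.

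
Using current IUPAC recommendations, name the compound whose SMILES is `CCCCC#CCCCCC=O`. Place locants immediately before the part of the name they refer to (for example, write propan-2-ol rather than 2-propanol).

The longest carbon chain that includes the –CHO group and the multiple bond has 11 carbons, so the parent hydride is undecane.
The highest-priority functional group is an aldehyde (terminal –CHO), so the name ends in -al.
There is one C≡C triple bond, indicated by the ending -yne.
The numbering direction is chosen so that the aldehyde carbon is C-1 by definition.
With this numbering: the triple bond between C-6 and C-7.
Assembling the pieces gives undec-6-ynal.

undec-6-ynal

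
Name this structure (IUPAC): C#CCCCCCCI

The longest carbon chain that includes the multiple bond has 8 carbons, so the parent hydride is octane.
A C≡C triple bond in the chain gives the infix -yne-.
The numbering direction is chosen so that numbering from this end puts the triple bond at C-1 rather than C-7.
That gives the triple bond between C-1 and C-2; an iodo group at C-8.
Assembling the pieces gives 8-iodooct-1-yne.

8-iodooct-1-yne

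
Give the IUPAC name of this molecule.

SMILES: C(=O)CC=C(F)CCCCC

4-fluoronon-3-enal

The longest chain bearing the –CHO group and the multiple bond is 9 carbons long (nonane).
The principal characteristic group is an aldehyde (terminal –CHO), named with the suffix -al.
There is one C=C double bond, indicated by the ending -ene.
Choose the numbering such that the aldehyde carbon is C-1 by definition.
This places the double bond between C-3 and C-4; a fluoro group at C-4.
The name is 4-fluoronon-3-enal.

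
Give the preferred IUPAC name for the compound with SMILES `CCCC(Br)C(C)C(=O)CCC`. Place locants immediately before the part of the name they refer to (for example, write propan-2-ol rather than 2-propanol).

6-bromo-5-methylnonan-4-one

The longest carbon chain that includes the carbonyl has 9 carbons, so the parent hydride is nonane.
The principal characteristic group is a ketone (C=O on an internal carbon), named with the suffix -one.
Number the chain so that numbering from this end puts the carbonyl group at C-4 rather than C-6.
That gives the carbonyl at C-4; a bromo group at C-6; a methyl group at C-5.
Substituent prefixes are cited in alphabetical order (multiplying prefixes like di-/tri- are ignored for ordering).
The name is 6-bromo-5-methylnonan-4-one.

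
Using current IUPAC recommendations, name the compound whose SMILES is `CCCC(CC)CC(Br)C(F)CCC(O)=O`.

5-bromo-7-ethyl-4-fluorodecanoic acid

The longest chain bearing the –COOH group is 10 carbons long (decane).
The highest-priority functional group is a carboxylic acid (terminal –COOH), so the name ends in -oic acid.
The numbering direction is chosen so that the carboxylic acid carbon is C-1 by definition.
This places a bromo group at C-5; an ethyl group at C-7; a fluoro group at C-4.
The substituents are ordered alphabetically, ignoring any di-/tri- multipliers.
Assembling the pieces gives 5-bromo-7-ethyl-4-fluorodecanoic acid.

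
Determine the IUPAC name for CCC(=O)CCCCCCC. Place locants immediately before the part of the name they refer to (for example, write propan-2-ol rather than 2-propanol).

The longest chain bearing the carbonyl is 10 carbons long (decane).
A ketone (C=O on an internal carbon) is the principal characteristic group, giving the suffix -one.
The numbering direction is chosen so that numbering from this end puts the carbonyl group at C-3 rather than C-8.
This places the carbonyl at C-3.
The name is decan-3-one.

decan-3-one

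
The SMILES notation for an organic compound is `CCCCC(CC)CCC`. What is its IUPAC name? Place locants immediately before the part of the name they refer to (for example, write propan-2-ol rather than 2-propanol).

4-ethyloctane

The longest continuous carbon chain has 8 atoms, so the parent hydride is octane.
Number the chain so that the substituent locant set {4} is lower than {5} at the first point of difference.
This places an ethyl group at C-4.
Assembling the pieces gives 4-ethyloctane.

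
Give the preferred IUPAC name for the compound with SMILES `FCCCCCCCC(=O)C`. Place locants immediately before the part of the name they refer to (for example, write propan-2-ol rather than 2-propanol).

9-fluorononan-2-one

The longest chain bearing the carbonyl is 9 carbons long (nonane).
The principal characteristic group is a ketone (C=O on an internal carbon), named with the suffix -one.
The numbering direction is chosen so that numbering from this end puts the carbonyl group at C-2 rather than C-8.
With this numbering: the carbonyl at C-2; a fluoro group at C-9.
The name is 9-fluorononan-2-one.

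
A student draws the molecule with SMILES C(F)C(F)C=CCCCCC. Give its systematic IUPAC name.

1,2-difluoronon-3-ene

Counting along the main chain through the multiple bond gives 9 carbons: the parent is nonane.
A C=C double bond in the chain gives the infix -ene-.
Choose the numbering such that numbering from this end puts the double bond at C-3 rather than C-6.
That gives the double bond between C-3 and C-4; fluoro groups at C-1 and C-2.
The name is 1,2-difluoronon-3-ene.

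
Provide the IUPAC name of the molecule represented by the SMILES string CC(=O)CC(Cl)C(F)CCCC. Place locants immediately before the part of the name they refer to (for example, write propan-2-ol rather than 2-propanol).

The longest carbon chain that includes the carbonyl has 9 carbons, so the parent hydride is nonane.
The principal characteristic group is a ketone (C=O on an internal carbon), named with the suffix -one.
The numbering direction is chosen so that numbering from this end puts the carbonyl group at C-2 rather than C-8.
With this numbering: the carbonyl at C-2; a chloro group at C-4; a fluoro group at C-5.
Substituent prefixes are cited in alphabetical order (multiplying prefixes like di-/tri- are ignored for ordering).
Assembling the pieces gives 4-chloro-5-fluorononan-2-one.

4-chloro-5-fluorononan-2-one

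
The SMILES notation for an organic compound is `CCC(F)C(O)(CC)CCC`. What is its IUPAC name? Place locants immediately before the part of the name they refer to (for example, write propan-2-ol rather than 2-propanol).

Counting along the main chain through the –OH group gives 7 carbons: the parent is heptane.
The principal characteristic group is an alcohol (–OH), named with the suffix -ol.
The numbering direction is chosen so that the substituent locant set {3,4} is lower than {4,5} at the first point of difference.
With this numbering: the hydroxyl at C-4; an ethyl group at C-4; a fluoro group at C-3.
Prefixes are listed alphabetically: ethyl, fluoro.
Putting it together: 4-ethyl-3-fluoroheptan-4-ol.

4-ethyl-3-fluoroheptan-4-ol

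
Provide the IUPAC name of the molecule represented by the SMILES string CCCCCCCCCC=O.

The longest chain bearing the –CHO group is 10 carbons long (decane).
An aldehyde (terminal –CHO) is the principal characteristic group, giving the suffix -al.
Choose the numbering such that the aldehyde carbon is C-1 by definition.
Putting it together: decanal.

decanal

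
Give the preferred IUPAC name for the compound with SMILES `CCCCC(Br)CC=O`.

3-bromoheptanal

The longest chain bearing the –CHO group is 7 carbons long (heptane).
An aldehyde (terminal –CHO) is the principal characteristic group, giving the suffix -al.
Choose the numbering such that the aldehyde carbon is C-1 by definition.
This places a bromo group at C-3.
The name is 3-bromoheptanal.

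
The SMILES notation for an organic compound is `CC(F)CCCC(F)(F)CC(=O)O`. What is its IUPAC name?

The longest chain bearing the –COOH group is 8 carbons long (octane).
The highest-priority functional group is a carboxylic acid (terminal –COOH), so the name ends in -oic acid.
Number the chain so that the carboxylic acid carbon is C-1 by definition.
This places fluoro groups at C-3 (×2) and C-7.
Assembling the pieces gives 3,3,7-trifluorooctanoic acid.

3,3,7-trifluorooctanoic acid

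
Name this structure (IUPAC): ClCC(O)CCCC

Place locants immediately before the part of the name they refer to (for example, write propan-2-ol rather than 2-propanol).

Counting along the main chain through the –OH group gives 6 carbons: the parent is hexane.
The principal characteristic group is an alcohol (–OH), named with the suffix -ol.
Number the chain so that numbering from this end puts the hydroxyl group at C-2 rather than C-5.
That gives the hydroxyl at C-2; a chloro group at C-1.
The name is 1-chlorohexan-2-ol.

1-chlorohexan-2-ol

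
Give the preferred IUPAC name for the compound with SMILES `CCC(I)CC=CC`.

The longest carbon chain that includes the multiple bond has 7 carbons, so the parent hydride is heptane.
The chain contains a C=C double bond, so the unsaturation ending is -ene.
Number the chain so that numbering from this end puts the double bond at C-2 rather than C-5.
This places the double bond between C-2 and C-3; an iodo group at C-5.
The name is 5-iodohept-2-ene.

5-iodohept-2-ene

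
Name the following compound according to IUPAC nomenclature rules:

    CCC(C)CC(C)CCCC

The longest carbon chain is 9 atoms: the parent is nonane.
Number the chain so that the substituent locant set {3,5} is lower than {5,7} at the first point of difference.
With this numbering: methyl groups at C-3 and C-5.
Putting it together: 3,5-dimethylnonane.

3,5-dimethylnonane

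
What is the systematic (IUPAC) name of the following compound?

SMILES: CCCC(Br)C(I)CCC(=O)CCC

The longest chain bearing the carbonyl is 11 carbons long (undecane).
The highest-priority functional group is a ketone (C=O on an internal carbon), so the name ends in -one.
The numbering direction is chosen so that numbering from this end puts the carbonyl group at C-4 rather than C-8.
With this numbering: the carbonyl at C-4; a bromo group at C-8; an iodo group at C-7.
The substituents are ordered alphabetically, ignoring any di-/tri- multipliers.
Putting it together: 8-bromo-7-iodoundecan-4-one.

8-bromo-7-iodoundecan-4-one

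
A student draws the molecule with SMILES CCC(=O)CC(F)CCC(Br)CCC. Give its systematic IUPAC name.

Counting along the main chain through the carbonyl gives 11 carbons: the parent is undecane.
A ketone (C=O on an internal carbon) is the principal characteristic group, giving the suffix -one.
The numbering direction is chosen so that numbering from this end puts the carbonyl group at C-3 rather than C-9.
This places the carbonyl at C-3; a bromo group at C-8; a fluoro group at C-5.
Prefixes are listed alphabetically: bromo, fluoro.
Assembling the pieces gives 8-bromo-5-fluoroundecan-3-one.

8-bromo-5-fluoroundecan-3-one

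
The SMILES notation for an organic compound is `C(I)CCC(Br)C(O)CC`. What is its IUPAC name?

4-bromo-7-iodoheptan-3-ol

The longest carbon chain that includes the –OH group has 7 carbons, so the parent hydride is heptane.
The highest-priority functional group is an alcohol (–OH), so the name ends in -ol.
Choose the numbering such that numbering from this end puts the hydroxyl group at C-3 rather than C-5.
This places the hydroxyl at C-3; a bromo group at C-4; an iodo group at C-7.
The substituents are ordered alphabetically, ignoring any di-/tri- multipliers.
Putting it together: 4-bromo-7-iodoheptan-3-ol.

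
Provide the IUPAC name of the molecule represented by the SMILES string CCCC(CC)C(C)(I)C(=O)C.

4-ethyl-3-iodo-3-methylheptan-2-one

The longest carbon chain that includes the carbonyl has 7 carbons, so the parent hydride is heptane.
The highest-priority functional group is a ketone (C=O on an internal carbon), so the name ends in -one.
Number the chain so that numbering from this end puts the carbonyl group at C-2 rather than C-6.
That gives the carbonyl at C-2; an ethyl group at C-4; an iodo group at C-3; a methyl group at C-3.
Substituent prefixes are cited in alphabetical order (multiplying prefixes like di-/tri- are ignored for ordering).
Assembling the pieces gives 4-ethyl-3-iodo-3-methylheptan-2-one.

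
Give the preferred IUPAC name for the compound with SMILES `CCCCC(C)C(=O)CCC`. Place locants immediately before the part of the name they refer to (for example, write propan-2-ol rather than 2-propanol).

Counting along the main chain through the carbonyl gives 9 carbons: the parent is nonane.
The highest-priority functional group is a ketone (C=O on an internal carbon), so the name ends in -one.
Number the chain so that numbering from this end puts the carbonyl group at C-4 rather than C-6.
That gives the carbonyl at C-4; a methyl group at C-5.
Assembling the pieces gives 5-methylnonan-4-one.

5-methylnonan-4-one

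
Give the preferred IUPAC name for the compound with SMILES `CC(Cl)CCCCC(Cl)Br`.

1-bromo-1,6-dichloroheptane

The parent chain contains 7 carbons (heptane).
Number the chain so that the substituent locant set {1,1,6} is lower than {2,7,7} at the first point of difference.
This places a bromo group at C-1; chloro groups at C-1 and C-6.
The substituents are ordered alphabetically, ignoring any di-/tri- multipliers.
The name is 1-bromo-1,6-dichloroheptane.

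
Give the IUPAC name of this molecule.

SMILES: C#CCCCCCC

The longest carbon chain that includes the multiple bond has 8 carbons, so the parent hydride is octane.
The chain contains a C≡C triple bond, so the unsaturation ending is -yne.
Choose the numbering such that numbering from this end puts the triple bond at C-1 rather than C-7.
That gives the triple bond between C-1 and C-2.
The name is oct-1-yne.

oct-1-yne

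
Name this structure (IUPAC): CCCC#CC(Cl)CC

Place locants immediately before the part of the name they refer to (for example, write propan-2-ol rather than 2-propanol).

The longest carbon chain that includes the multiple bond has 8 carbons, so the parent hydride is octane.
The chain contains a C≡C triple bond, so the unsaturation ending is -yne.
Choose the numbering such that the substituent locant set {3} is lower than {6} at the first point of difference.
With this numbering: the triple bond between C-4 and C-5; a chloro group at C-3.
The name is 3-chlorooct-4-yne.

3-chlorooct-4-yne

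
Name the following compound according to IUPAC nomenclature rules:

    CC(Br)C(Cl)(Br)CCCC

The longest continuous carbon chain has 7 atoms, so the parent hydride is heptane.
Choose the numbering such that the substituent locant set {2,3,3} is lower than {5,5,6} at the first point of difference.
With this numbering: bromo groups at C-2 and C-3; a chloro group at C-3.
Prefixes are listed alphabetically: bromo, chloro.
Putting it together: 2,3-dibromo-3-chloroheptane.

2,3-dibromo-3-chloroheptane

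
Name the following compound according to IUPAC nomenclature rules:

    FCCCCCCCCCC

The longest carbon chain is 10 atoms: the parent is decane.
The numbering direction is chosen so that the substituent locant set {1} is lower than {10} at the first point of difference.
With this numbering: a fluoro group at C-1.
Assembling the pieces gives 1-fluorodecane.

1-fluorodecane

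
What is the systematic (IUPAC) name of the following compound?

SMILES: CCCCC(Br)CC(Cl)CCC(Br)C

The longest carbon chain is 11 atoms: the parent is undecane.
The numbering direction is chosen so that the substituent locant set {2,5,7} is lower than {5,7,10} at the first point of difference.
That gives bromo groups at C-2 and C-7; a chloro group at C-5.
Prefixes are listed alphabetically: bromo, chloro.
The name is 2,7-dibromo-5-chloroundecane.

2,7-dibromo-5-chloroundecane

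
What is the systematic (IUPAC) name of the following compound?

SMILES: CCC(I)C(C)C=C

4-iodo-3-methylhex-1-ene

The longest chain bearing the multiple bond is 6 carbons long (hexane).
The chain contains a C=C double bond, so the unsaturation ending is -ene.
Number the chain so that numbering from this end puts the double bond at C-1 rather than C-5.
With this numbering: the double bond between C-1 and C-2; an iodo group at C-4; a methyl group at C-3.
Prefixes are listed alphabetically: iodo, methyl.
Putting it together: 4-iodo-3-methylhex-1-ene.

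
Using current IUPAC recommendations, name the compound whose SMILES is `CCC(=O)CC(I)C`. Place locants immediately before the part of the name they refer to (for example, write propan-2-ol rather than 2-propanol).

5-iodohexan-3-one

The longest chain bearing the carbonyl is 6 carbons long (hexane).
The principal characteristic group is a ketone (C=O on an internal carbon), named with the suffix -one.
The numbering direction is chosen so that numbering from this end puts the carbonyl group at C-3 rather than C-4.
With this numbering: the carbonyl at C-3; an iodo group at C-5.
Assembling the pieces gives 5-iodohexan-3-one.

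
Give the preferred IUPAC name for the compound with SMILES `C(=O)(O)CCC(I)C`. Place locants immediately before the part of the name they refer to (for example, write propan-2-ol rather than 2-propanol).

4-iodopentanoic acid

The longest chain bearing the –COOH group is 5 carbons long (pentane).
The highest-priority functional group is a carboxylic acid (terminal –COOH), so the name ends in -oic acid.
The numbering direction is chosen so that the carboxylic acid carbon is C-1 by definition.
That gives an iodo group at C-4.
The name is 4-iodopentanoic acid.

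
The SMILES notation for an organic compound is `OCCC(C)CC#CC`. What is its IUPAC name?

Counting along the main chain through the –OH group and the multiple bond gives 7 carbons: the parent is heptane.
The principal characteristic group is an alcohol (–OH), named with the suffix -ol.
A C≡C triple bond in the chain gives the infix -yne-.
The numbering direction is chosen so that numbering from this end puts the hydroxyl group at C-1 rather than C-7.
With this numbering: the hydroxyl at C-1; the triple bond between C-5 and C-6; a methyl group at C-3.
The name is 3-methylhept-5-yn-1-ol.

3-methylhept-5-yn-1-ol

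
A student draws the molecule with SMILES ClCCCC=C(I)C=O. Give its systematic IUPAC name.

6-chloro-2-iodohex-2-enal

Counting along the main chain through the –CHO group and the multiple bond gives 6 carbons: the parent is hexane.
The highest-priority functional group is an aldehyde (terminal –CHO), so the name ends in -al.
There is one C=C double bond, indicated by the ending -ene.
The numbering direction is chosen so that the aldehyde carbon is C-1 by definition.
With this numbering: the double bond between C-2 and C-3; a chloro group at C-6; an iodo group at C-2.
Substituent prefixes are cited in alphabetical order (multiplying prefixes like di-/tri- are ignored for ordering).
Putting it together: 6-chloro-2-iodohex-2-enal.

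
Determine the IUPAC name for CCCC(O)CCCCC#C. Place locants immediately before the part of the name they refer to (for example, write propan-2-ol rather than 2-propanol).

Counting along the main chain through the –OH group and the multiple bond gives 10 carbons: the parent is decane.
The highest-priority functional group is an alcohol (–OH), so the name ends in -ol.
There is one C≡C triple bond, indicated by the ending -yne.
The numbering direction is chosen so that numbering from this end puts the hydroxyl group at C-4 rather than C-7.
That gives the hydroxyl at C-4; the triple bond between C-9 and C-10.
Assembling the pieces gives dec-9-yn-4-ol.

dec-9-yn-4-ol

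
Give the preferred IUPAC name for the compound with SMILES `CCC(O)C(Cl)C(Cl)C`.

Counting along the main chain through the –OH group gives 6 carbons: the parent is hexane.
The principal characteristic group is an alcohol (–OH), named with the suffix -ol.
The numbering direction is chosen so that numbering from this end puts the hydroxyl group at C-3 rather than C-4.
This places the hydroxyl at C-3; chloro groups at C-4 and C-5.
Putting it together: 4,5-dichlorohexan-3-ol.

4,5-dichlorohexan-3-ol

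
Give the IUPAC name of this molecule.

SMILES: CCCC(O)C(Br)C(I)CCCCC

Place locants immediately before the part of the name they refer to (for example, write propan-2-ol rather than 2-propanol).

The longest chain bearing the –OH group is 11 carbons long (undecane).
The highest-priority functional group is an alcohol (–OH), so the name ends in -ol.
Choose the numbering such that numbering from this end puts the hydroxyl group at C-4 rather than C-8.
This places the hydroxyl at C-4; a bromo group at C-5; an iodo group at C-6.
The substituents are ordered alphabetically, ignoring any di-/tri- multipliers.
The name is 5-bromo-6-iodoundecan-4-ol.

5-bromo-6-iodoundecan-4-ol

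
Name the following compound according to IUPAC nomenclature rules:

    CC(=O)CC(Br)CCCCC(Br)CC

Counting along the main chain through the carbonyl gives 11 carbons: the parent is undecane.
A ketone (C=O on an internal carbon) is the principal characteristic group, giving the suffix -one.
The numbering direction is chosen so that numbering from this end puts the carbonyl group at C-2 rather than C-10.
This places the carbonyl at C-2; bromo groups at C-4 and C-9.
The name is 4,9-dibromoundecan-2-one.

4,9-dibromoundecan-2-one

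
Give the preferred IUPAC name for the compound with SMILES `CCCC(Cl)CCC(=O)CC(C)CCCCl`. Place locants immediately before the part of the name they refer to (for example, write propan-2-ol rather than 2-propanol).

1,9-dichloro-4-methyldodecan-6-one

The longest chain bearing the carbonyl is 12 carbons long (dodecane).
The highest-priority functional group is a ketone (C=O on an internal carbon), so the name ends in -one.
Choose the numbering such that numbering from this end puts the carbonyl group at C-6 rather than C-7.
With this numbering: the carbonyl at C-6; chloro groups at C-1 and C-9; a methyl group at C-4.
The substituents are ordered alphabetically, ignoring any di-/tri- multipliers.
Putting it together: 1,9-dichloro-4-methyldodecan-6-one.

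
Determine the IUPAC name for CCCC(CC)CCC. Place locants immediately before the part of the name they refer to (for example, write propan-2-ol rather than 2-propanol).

The longest continuous carbon chain has 7 atoms, so the parent hydride is heptane.
The molecule is symmetric, so either numbering direction gives the same locants.
This places an ethyl group at C-4.
Putting it together: 4-ethylheptane.

4-ethylheptane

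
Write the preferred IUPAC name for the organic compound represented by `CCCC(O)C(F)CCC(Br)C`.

Counting along the main chain through the –OH group gives 9 carbons: the parent is nonane.
The principal characteristic group is an alcohol (–OH), named with the suffix -ol.
The numbering direction is chosen so that numbering from this end puts the hydroxyl group at C-4 rather than C-6.
With this numbering: the hydroxyl at C-4; a bromo group at C-8; a fluoro group at C-5.
The substituents are ordered alphabetically, ignoring any di-/tri- multipliers.
The name is 8-bromo-5-fluorononan-4-ol.

8-bromo-5-fluorononan-4-ol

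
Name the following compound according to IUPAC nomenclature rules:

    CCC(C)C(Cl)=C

2-chloro-3-methylpent-1-ene

The longest carbon chain that includes the multiple bond has 5 carbons, so the parent hydride is pentane.
The chain contains a C=C double bond, so the unsaturation ending is -ene.
Choose the numbering such that numbering from this end puts the double bond at C-1 rather than C-4.
This places the double bond between C-1 and C-2; a chloro group at C-2; a methyl group at C-3.
Prefixes are listed alphabetically: chloro, methyl.
Assembling the pieces gives 2-chloro-3-methylpent-1-ene.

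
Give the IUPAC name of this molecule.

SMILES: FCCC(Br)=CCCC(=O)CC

Counting along the main chain through the carbonyl and the multiple bond gives 9 carbons: the parent is nonane.
The highest-priority functional group is a ketone (C=O on an internal carbon), so the name ends in -one.
A C=C double bond in the chain gives the infix -ene-.
The numbering direction is chosen so that numbering from this end puts the carbonyl group at C-3 rather than C-7.
This places the carbonyl at C-3; the double bond between C-6 and C-7; a bromo group at C-7; a fluoro group at C-9.
The substituents are ordered alphabetically, ignoring any di-/tri- multipliers.
Putting it together: 7-bromo-9-fluoronon-6-en-3-one.

7-bromo-9-fluoronon-6-en-3-one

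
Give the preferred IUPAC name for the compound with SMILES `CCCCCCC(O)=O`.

heptanoic acid

The longest carbon chain that includes the –COOH group has 7 carbons, so the parent hydride is heptane.
The principal characteristic group is a carboxylic acid (terminal –COOH), named with the suffix -oic acid.
Choose the numbering such that the carboxylic acid carbon is C-1 by definition.
The name is heptanoic acid.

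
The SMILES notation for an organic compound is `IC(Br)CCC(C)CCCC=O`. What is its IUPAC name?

The longest chain bearing the –CHO group is 8 carbons long (octane).
The highest-priority functional group is an aldehyde (terminal –CHO), so the name ends in -al.
Choose the numbering such that the aldehyde carbon is C-1 by definition.
With this numbering: a bromo group at C-8; an iodo group at C-8; a methyl group at C-5.
Prefixes are listed alphabetically: bromo, iodo, methyl.
The name is 8-bromo-8-iodo-5-methyloctanal.

8-bromo-8-iodo-5-methyloctanal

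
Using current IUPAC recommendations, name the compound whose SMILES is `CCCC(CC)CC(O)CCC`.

6-ethylnonan-4-ol

The longest carbon chain that includes the –OH group has 9 carbons, so the parent hydride is nonane.
The principal characteristic group is an alcohol (–OH), named with the suffix -ol.
Number the chain so that numbering from this end puts the hydroxyl group at C-4 rather than C-6.
With this numbering: the hydroxyl at C-4; an ethyl group at C-6.
Putting it together: 6-ethylnonan-4-ol.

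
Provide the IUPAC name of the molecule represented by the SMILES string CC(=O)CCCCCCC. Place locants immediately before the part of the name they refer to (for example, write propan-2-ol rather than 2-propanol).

nonan-2-one

Counting along the main chain through the carbonyl gives 9 carbons: the parent is nonane.
The principal characteristic group is a ketone (C=O on an internal carbon), named with the suffix -one.
Number the chain so that numbering from this end puts the carbonyl group at C-2 rather than C-8.
With this numbering: the carbonyl at C-2.
The name is nonan-2-one.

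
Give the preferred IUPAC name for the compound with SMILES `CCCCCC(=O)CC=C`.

non-1-en-4-one

The longest chain bearing the carbonyl and the multiple bond is 9 carbons long (nonane).
The principal characteristic group is a ketone (C=O on an internal carbon), named with the suffix -one.
There is one C=C double bond, indicated by the ending -ene.
Choose the numbering such that numbering from this end puts the carbonyl group at C-4 rather than C-6.
This places the carbonyl at C-4; the double bond between C-1 and C-2.
The name is non-1-en-4-one.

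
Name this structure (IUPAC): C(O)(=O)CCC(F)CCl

The longest carbon chain that includes the –COOH group has 5 carbons, so the parent hydride is pentane.
A carboxylic acid (terminal –COOH) is the principal characteristic group, giving the suffix -oic acid.
Number the chain so that the carboxylic acid carbon is C-1 by definition.
With this numbering: a chloro group at C-5; a fluoro group at C-4.
Prefixes are listed alphabetically: chloro, fluoro.
Putting it together: 5-chloro-4-fluoropentanoic acid.

5-chloro-4-fluoropentanoic acid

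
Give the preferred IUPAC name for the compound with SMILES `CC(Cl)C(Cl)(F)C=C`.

3,4-dichloro-3-fluoropent-1-ene

The longest carbon chain that includes the multiple bond has 5 carbons, so the parent hydride is pentane.
The chain contains a C=C double bond, so the unsaturation ending is -ene.
Choose the numbering such that numbering from this end puts the double bond at C-1 rather than C-4.
This places the double bond between C-1 and C-2; chloro groups at C-3 and C-4; a fluoro group at C-3.
The substituents are ordered alphabetically, ignoring any di-/tri- multipliers.
The name is 3,4-dichloro-3-fluoropent-1-ene.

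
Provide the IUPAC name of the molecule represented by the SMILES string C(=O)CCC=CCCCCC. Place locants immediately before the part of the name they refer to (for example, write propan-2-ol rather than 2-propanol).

The longest carbon chain that includes the –CHO group and the multiple bond has 10 carbons, so the parent hydride is decane.
The principal characteristic group is an aldehyde (terminal –CHO), named with the suffix -al.
There is one C=C double bond, indicated by the ending -ene.
Choose the numbering such that the aldehyde carbon is C-1 by definition.
This places the double bond between C-4 and C-5.
The name is dec-4-enal.

dec-4-enal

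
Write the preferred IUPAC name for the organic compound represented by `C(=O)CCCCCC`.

heptanal

Counting along the main chain through the –CHO group gives 7 carbons: the parent is heptane.
The highest-priority functional group is an aldehyde (terminal –CHO), so the name ends in -al.
Choose the numbering such that the aldehyde carbon is C-1 by definition.
Assembling the pieces gives heptanal.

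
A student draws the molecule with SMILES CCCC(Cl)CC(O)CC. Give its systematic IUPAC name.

5-chlorooctan-3-ol

Counting along the main chain through the –OH group gives 8 carbons: the parent is octane.
An alcohol (–OH) is the principal characteristic group, giving the suffix -ol.
Number the chain so that numbering from this end puts the hydroxyl group at C-3 rather than C-6.
This places the hydroxyl at C-3; a chloro group at C-5.
Assembling the pieces gives 5-chlorooctan-3-ol.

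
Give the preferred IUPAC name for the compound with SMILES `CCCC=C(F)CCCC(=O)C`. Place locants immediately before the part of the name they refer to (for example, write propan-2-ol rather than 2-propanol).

6-fluorodec-6-en-2-one

The longest carbon chain that includes the carbonyl and the multiple bond has 10 carbons, so the parent hydride is decane.
The highest-priority functional group is a ketone (C=O on an internal carbon), so the name ends in -one.
A C=C double bond in the chain gives the infix -ene-.
Choose the numbering such that numbering from this end puts the carbonyl group at C-2 rather than C-9.
This places the carbonyl at C-2; the double bond between C-6 and C-7; a fluoro group at C-6.
Putting it together: 6-fluorodec-6-en-2-one.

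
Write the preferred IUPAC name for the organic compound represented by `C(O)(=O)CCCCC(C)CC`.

6-methyloctanoic acid

Counting along the main chain through the –COOH group gives 8 carbons: the parent is octane.
The principal characteristic group is a carboxylic acid (terminal –COOH), named with the suffix -oic acid.
Choose the numbering such that the carboxylic acid carbon is C-1 by definition.
With this numbering: a methyl group at C-6.
Assembling the pieces gives 6-methyloctanoic acid.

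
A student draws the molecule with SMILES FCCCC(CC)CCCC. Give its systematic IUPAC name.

4-ethyl-1-fluorooctane

The longest carbon chain is 8 atoms: the parent is octane.
Choose the numbering such that the substituent locant set {1,4} is lower than {5,8} at the first point of difference.
That gives an ethyl group at C-4; a fluoro group at C-1.
Prefixes are listed alphabetically: ethyl, fluoro.
Putting it together: 4-ethyl-1-fluorooctane.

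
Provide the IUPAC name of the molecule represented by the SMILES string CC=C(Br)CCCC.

Counting along the main chain through the multiple bond gives 7 carbons: the parent is heptane.
A C=C double bond in the chain gives the infix -ene-.
Number the chain so that numbering from this end puts the double bond at C-2 rather than C-5.
This places the double bond between C-2 and C-3; a bromo group at C-3.
The name is 3-bromohept-2-ene.

3-bromohept-2-ene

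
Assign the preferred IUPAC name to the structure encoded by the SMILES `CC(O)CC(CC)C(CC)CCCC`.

4,5-diethylnonan-2-ol

The longest carbon chain that includes the –OH group has 9 carbons, so the parent hydride is nonane.
The principal characteristic group is an alcohol (–OH), named with the suffix -ol.
Choose the numbering such that numbering from this end puts the hydroxyl group at C-2 rather than C-8.
With this numbering: the hydroxyl at C-2; ethyl groups at C-4 and C-5.
Assembling the pieces gives 4,5-diethylnonan-2-ol.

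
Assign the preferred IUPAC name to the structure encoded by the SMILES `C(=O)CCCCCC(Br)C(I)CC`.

The longest carbon chain that includes the –CHO group has 10 carbons, so the parent hydride is decane.
The principal characteristic group is an aldehyde (terminal –CHO), named with the suffix -al.
Number the chain so that the aldehyde carbon is C-1 by definition.
This places a bromo group at C-7; an iodo group at C-8.
The substituents are ordered alphabetically, ignoring any di-/tri- multipliers.
The name is 7-bromo-8-iododecanal.

7-bromo-8-iododecanal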